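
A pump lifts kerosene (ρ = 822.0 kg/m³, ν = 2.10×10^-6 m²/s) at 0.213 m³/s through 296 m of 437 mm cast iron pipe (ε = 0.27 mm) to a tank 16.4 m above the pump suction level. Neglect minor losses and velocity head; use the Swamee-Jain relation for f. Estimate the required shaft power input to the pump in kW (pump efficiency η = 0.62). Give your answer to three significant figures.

P_shaft ≈ 49.1 kW

V = 4Q/(πD²) = 1.420 m/s; Re = 2.96×10^5; ε/D = 6.18×10^-4; f = 0.01899
h_f = f(L/D)V²/2g = 1.322 m
Total head H = z + h_f = 16.4 + 1.322 = 17.72 m
P_hyd = ρgQH = 822.0·9.81·0.213·17.72 = 30.44 kW
P_shaft = P_hyd/η = 30.44/0.62 = 49.10 kW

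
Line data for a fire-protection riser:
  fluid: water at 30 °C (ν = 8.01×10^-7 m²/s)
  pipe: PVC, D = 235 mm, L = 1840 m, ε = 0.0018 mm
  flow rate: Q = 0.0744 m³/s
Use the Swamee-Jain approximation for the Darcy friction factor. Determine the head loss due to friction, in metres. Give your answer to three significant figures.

V = 4Q/(πD²) = 4·0.0744/(π·0.235²) = 1.715 m/s
Re = VD/ν = 1.715·0.235/8.01×10^-7 = 5.03×10^5 → turbulent
ε/D = 0.0018/235 = 7.66×10^-6
Swamee-Jain: f = 0.01320
h_f = f(L/D)V²/(2g) = 0.01320·(1840/0.235)·1.715²/(2·9.81) = 15.50 m

h_f ≈ 15.5 m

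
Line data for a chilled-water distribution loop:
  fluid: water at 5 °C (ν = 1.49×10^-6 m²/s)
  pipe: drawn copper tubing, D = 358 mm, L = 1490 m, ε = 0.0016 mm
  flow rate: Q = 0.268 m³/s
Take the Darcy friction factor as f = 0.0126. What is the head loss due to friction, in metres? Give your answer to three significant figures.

V = 4Q/(πD²) = 4·0.268/(π·0.358²) = 2.662 m/s
h_f = f(L/D)V²/(2g) = 0.01260·(1490/0.358)·2.662²/(2·9.81) = 18.95 m

h_f ≈ 18.9 m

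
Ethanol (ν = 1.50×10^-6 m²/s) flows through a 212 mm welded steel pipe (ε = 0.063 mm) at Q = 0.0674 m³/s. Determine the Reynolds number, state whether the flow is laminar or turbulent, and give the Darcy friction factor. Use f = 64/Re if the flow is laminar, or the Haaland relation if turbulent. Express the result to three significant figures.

V = 4Q/(πD²) = 1.909 m/s
Re = VD/ν = 1.909·0.212/1.50×10^-6 = 2.70×10^5
Re > 4000 → turbulent; ε/D = 2.97×10^-4
Haaland: f = 0.01695

Re ≈ 2.70×10^5; turbulent; f ≈ 0.0169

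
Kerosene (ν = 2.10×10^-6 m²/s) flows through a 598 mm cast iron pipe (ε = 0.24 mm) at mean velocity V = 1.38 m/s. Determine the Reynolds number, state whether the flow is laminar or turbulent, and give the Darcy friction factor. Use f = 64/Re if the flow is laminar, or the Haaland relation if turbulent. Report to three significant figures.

Re ≈ 3.93×10^5; turbulent; f ≈ 0.0172

Re = VD/ν = 1.380·0.598/2.10×10^-6 = 3.93×10^5
Re > 4000 → turbulent; ε/D = 4.01×10^-4
Haaland: f = 0.01715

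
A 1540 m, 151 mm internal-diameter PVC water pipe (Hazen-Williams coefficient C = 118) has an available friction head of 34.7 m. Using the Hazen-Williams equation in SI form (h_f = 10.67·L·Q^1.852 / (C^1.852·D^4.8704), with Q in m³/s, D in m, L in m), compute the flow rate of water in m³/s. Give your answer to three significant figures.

Q ≈ 0.0294 m³/s

Rearranging: Q = [h_f·C^1.852·D^4.8704 / (10.67·L)]^(1/1.852)
Q = [34.7·118^1.852·0.151^4.8704 / (10.67·1540)]^0.540 = 0.02939 m³/s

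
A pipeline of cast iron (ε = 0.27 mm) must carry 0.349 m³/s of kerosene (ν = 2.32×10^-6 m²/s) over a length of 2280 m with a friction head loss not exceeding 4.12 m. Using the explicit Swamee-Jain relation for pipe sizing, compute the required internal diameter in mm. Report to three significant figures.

D ≈ 641 mm

Swamee-Jain (Type III): D = 0.66·[ε^1.25·(LQ²/(gh_f))^4.75 + ν·Q^9.4·(L/(gh_f))^5.2]^0.04
LQ²/(gh_f) = 6.871; L/(gh_f) = 56.41
Term 1 = ε^1.25·(…)^4.75 = 0.327; Term 2 = ν·Q^9.4·(…)^5.2 = 0.150
D = 0.66·(0.327 + 0.150)^0.04 = 0.6407 m = 641 mm
Check: V = 1.08 m/s, Re = 2.99×10^5, f = 0.01787, h_f = 3.80 m ≈ 4.12 m ✓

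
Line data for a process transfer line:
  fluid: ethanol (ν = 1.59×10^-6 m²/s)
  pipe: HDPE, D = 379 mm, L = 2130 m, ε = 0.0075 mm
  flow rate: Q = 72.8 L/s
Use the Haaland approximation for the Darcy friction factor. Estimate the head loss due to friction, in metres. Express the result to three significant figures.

h_f ≈ 1.96 m

V = 4Q/(πD²) = 4·0.0728/(π·0.379²) = 0.6453 m/s
Re = VD/ν = 0.6453·0.379/1.59×10^-6 = 1.54×10^5 → turbulent
ε/D = 0.0075/379 = 1.98×10^-5
Haaland: f = 0.01643
h_f = f(L/D)V²/(2g) = 0.01643·(2130/0.379)·0.6453²/(2·9.81) = 1.959 m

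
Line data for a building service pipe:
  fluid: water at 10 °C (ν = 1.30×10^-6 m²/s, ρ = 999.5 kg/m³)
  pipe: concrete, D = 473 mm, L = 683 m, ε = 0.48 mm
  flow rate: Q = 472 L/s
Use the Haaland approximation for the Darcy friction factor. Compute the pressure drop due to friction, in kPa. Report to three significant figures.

Δp ≈ 104 kPa

V = 4Q/(πD²) = 4·0.472/(π·0.473²) = 2.686 m/s
Re = VD/ν = 2.686·0.473/1.30×10^-6 = 9.77×10^5 → turbulent
ε/D = 0.48/473 = 0.00101
Haaland: f = 0.02001
h_f = f(L/D)V²/(2g) = 0.02001·(683/0.473)·2.686²/(2·9.81) = 10.63 m
Δp = ρg·h_f = 999.5·9.81·10.63 = 104.2 kPa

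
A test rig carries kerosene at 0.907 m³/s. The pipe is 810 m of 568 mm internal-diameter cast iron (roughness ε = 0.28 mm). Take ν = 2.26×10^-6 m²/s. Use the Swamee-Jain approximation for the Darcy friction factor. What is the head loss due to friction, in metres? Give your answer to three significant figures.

V = 4Q/(πD²) = 4·0.907/(π·0.568²) = 3.579 m/s
Re = VD/ν = 3.579·0.568/2.26×10^-6 = 9.00×10^5 → turbulent
ε/D = 0.28/568 = 4.93×10^-4
Swamee-Jain: f = 0.01731
h_f = f(L/D)V²/(2g) = 0.01731·(810/0.568)·3.579²/(2·9.81) = 16.12 m

h_f ≈ 16.1 m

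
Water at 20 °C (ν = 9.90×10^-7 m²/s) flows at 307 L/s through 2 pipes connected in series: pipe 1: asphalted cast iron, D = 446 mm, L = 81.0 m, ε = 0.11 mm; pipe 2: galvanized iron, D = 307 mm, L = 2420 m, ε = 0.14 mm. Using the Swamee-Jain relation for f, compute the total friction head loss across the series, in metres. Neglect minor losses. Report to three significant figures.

H ≈ 117 m

Pipe 1: V = 1.965 m/s, Re = 8.85×10^5, ε/D = 2.47×10^-4, f = 0.01535, h_1 = f(L/D)V²/2g = 0.5487 m
Pipe 2: V = 4.147 m/s, Re = 1.29×10^6, ε/D = 4.56×10^-4, f = 0.01687, h_2 = f(L/D)V²/2g = 116.6 m
Series → Q common, losses add: H = Σh = 117.1 m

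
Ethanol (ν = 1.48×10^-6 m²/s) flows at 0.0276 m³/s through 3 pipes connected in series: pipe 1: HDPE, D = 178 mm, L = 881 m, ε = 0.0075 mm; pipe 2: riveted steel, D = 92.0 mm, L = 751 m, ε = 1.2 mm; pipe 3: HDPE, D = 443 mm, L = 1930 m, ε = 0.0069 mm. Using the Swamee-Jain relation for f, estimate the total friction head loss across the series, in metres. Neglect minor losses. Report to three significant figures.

Pipe 1: V = 1.109 m/s, Re = 1.33×10^5, ε/D = 4.21×10^-5, f = 0.01713, h_1 = f(L/D)V²/2g = 5.317 m
Pipe 2: V = 4.152 m/s, Re = 2.58×10^5, ε/D = 0.0130, f = 0.04188, h_2 = f(L/D)V²/2g = 300.3 m
Pipe 3: V = 0.1791 m/s, Re = 5.36×10^4, ε/D = 1.56×10^-5, f = 0.02051, h_3 = f(L/D)V²/2g = 0.1460 m
Series → Q common, losses add: H = Σh = 305.8 m

H ≈ 306 m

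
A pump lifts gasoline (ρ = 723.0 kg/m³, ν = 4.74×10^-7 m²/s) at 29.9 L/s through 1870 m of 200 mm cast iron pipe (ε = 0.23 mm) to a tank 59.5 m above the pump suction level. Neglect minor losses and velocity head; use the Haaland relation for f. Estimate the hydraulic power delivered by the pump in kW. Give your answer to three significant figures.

V = 4Q/(πD²) = 0.9517 m/s; Re = 4.02×10^5; ε/D = 0.00115; f = 0.02095
h_f = f(L/D)V²/2g = 9.042 m
Total head H = z + h_f = 59.5 + 9.042 = 68.54 m
P_hyd = ρgQH = 723.0·9.81·0.0299·68.54 = 14.54 kW

P_hyd ≈ 14.5 kW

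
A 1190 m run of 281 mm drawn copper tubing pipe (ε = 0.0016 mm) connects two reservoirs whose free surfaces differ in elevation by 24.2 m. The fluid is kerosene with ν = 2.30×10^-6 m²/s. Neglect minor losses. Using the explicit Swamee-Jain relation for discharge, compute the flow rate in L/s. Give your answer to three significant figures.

Q ≈ 174 L/s

Swamee-Jain (Type II): Q = -0.965·√(gD⁵h_f/L)·ln[ε/(3.7D) + √(3.17ν²L/(gD³h_f))]
√(gD⁵h_f/L) = √(9.81·0.281⁵·24.2/1190) = 0.01870
ε/(3.7D) = 1.54×10^-6; √(3.17ν²L/(gD³h_f)) = 6.16×10^-5
Q = -0.965·0.01870·ln(6.309×10^-5) = 0.1745 m³/s
Check: V = 2.81 m/s, Re = 3.44×10^5, f = 0.01409, h_f = 24.1 m ≈ 24.2 m ✓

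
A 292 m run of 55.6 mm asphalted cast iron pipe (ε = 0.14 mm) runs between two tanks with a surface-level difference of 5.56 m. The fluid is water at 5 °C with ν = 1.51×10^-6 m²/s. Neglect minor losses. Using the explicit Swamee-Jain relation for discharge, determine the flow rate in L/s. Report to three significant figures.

Swamee-Jain (Type II): Q = -0.965·√(gD⁵h_f/L)·ln[ε/(3.7D) + √(3.17ν²L/(gD³h_f))]
√(gD⁵h_f/L) = √(9.81·0.0556⁵·5.56/292) = 3.150×10^-4
ε/(3.7D) = 6.81×10^-4; √(3.17ν²L/(gD³h_f)) = 4.74×10^-4
Q = -0.965·3.150×10^-4·ln(0.001155) = 0.002056 m³/s
Check: V = 0.847 m/s, Re = 3.12×10^4, f = 0.02929, h_f = 5.62 m ≈ 5.56 m ✓

Q ≈ 2.06 L/s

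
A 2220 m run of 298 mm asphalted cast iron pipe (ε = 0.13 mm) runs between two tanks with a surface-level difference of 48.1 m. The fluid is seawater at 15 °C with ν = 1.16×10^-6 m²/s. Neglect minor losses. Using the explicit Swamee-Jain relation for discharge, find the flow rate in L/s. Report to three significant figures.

Swamee-Jain (Type II): Q = -0.965·√(gD⁵h_f/L)·ln[ε/(3.7D) + √(3.17ν²L/(gD³h_f))]
√(gD⁵h_f/L) = √(9.81·0.298⁵·48.1/2220) = 0.02235
ε/(3.7D) = 1.18×10^-4; √(3.17ν²L/(gD³h_f)) = 2.75×10^-5
Q = -0.965·0.02235·ln(1.454×10^-4) = 0.1906 m³/s
Check: V = 2.73 m/s, Re = 7.02×10^5, f = 0.01708, h_f = 48.4 m ≈ 48.1 m ✓

Q ≈ 191 L/s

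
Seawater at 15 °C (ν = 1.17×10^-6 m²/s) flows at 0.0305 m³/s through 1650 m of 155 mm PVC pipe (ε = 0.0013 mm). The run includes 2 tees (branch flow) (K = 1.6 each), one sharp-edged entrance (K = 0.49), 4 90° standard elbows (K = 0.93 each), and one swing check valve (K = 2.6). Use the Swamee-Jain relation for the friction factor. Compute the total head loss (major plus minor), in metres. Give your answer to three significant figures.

V = 4Q/(πD²) = 1.616 m/s; V²/2g = 0.1332 m
Re = 2.14×10^5, ε/D = 8.39×10^-6 → f = 0.01541 (Swamee-Jain)
Major: h_f = f(L/D)·V²/2g = 0.01541·10645·0.1332 = 21.84 m
Minor: ΣK = 10.0; h_m = ΣK·V²/2g = 1.333 m
Total H_L = 21.84 + 1.333 = 23.17 m

H_L ≈ 23.2 m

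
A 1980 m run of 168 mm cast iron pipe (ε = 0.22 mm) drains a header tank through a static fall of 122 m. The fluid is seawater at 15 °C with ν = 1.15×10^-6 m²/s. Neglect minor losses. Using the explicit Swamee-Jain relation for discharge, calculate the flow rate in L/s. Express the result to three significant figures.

Q ≈ 68.1 L/s

Swamee-Jain (Type II): Q = -0.965·√(gD⁵h_f/L)·ln[ε/(3.7D) + √(3.17ν²L/(gD³h_f))]
√(gD⁵h_f/L) = √(9.81·0.168⁵·122/1980) = 0.008994
ε/(3.7D) = 3.54×10^-4; √(3.17ν²L/(gD³h_f)) = 3.82×10^-5
Q = -0.965·0.008994·ln(3.922×10^-4) = 0.06808 m³/s
Check: V = 3.07 m/s, Re = 4.49×10^5, f = 0.02167, h_f = 123 m ≈ 122 m ✓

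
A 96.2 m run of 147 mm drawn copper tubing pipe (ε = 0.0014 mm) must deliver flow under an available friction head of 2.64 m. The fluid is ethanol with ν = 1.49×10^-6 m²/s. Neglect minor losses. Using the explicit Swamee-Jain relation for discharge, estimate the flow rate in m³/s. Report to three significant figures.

Swamee-Jain (Type II): Q = -0.965·√(gD⁵h_f/L)·ln[ε/(3.7D) + √(3.17ν²L/(gD³h_f))]
√(gD⁵h_f/L) = √(9.81·0.147⁵·2.64/96.2) = 0.004299
ε/(3.7D) = 2.57×10^-6; √(3.17ν²L/(gD³h_f)) = 9.07×10^-5
Q = -0.965·0.004299·ln(9.329×10^-5) = 0.03850 m³/s
Check: V = 2.27 m/s, Re = 2.24×10^5, f = 0.01529, h_f = 2.62 m ≈ 2.64 m ✓

Q ≈ 0.0385 m³/s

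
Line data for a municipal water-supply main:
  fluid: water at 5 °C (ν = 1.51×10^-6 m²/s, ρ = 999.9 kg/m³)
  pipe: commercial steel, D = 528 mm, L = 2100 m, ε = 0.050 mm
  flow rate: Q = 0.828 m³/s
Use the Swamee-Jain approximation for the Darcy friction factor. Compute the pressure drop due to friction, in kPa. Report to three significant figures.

Δp ≈ 373 kPa

V = 4Q/(πD²) = 4·0.828/(π·0.528²) = 3.782 m/s
Re = VD/ν = 3.782·0.528/1.51×10^-6 = 1.32×10^6 → turbulent
ε/D = 0.050/528 = 9.47×10^-5
Swamee-Jain: f = 0.01313
h_f = f(L/D)V²/(2g) = 0.01313·(2100/0.528)·3.782²/(2·9.81) = 38.07 m
Δp = ρg·h_f = 999.9·9.81·38.07 = 373.5 kPa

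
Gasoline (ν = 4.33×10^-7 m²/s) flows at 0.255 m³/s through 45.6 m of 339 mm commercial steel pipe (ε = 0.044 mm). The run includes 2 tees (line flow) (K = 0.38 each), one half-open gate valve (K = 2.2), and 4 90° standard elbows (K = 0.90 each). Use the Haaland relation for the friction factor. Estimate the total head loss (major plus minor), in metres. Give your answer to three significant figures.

H_L ≈ 3.39 m

V = 4Q/(πD²) = 2.825 m/s; V²/2g = 0.4068 m
Re = 2.21×10^6, ε/D = 1.30×10^-4 → f = 0.01318 (Haaland)
Major: h_f = f(L/D)·V²/2g = 0.01318·134.5·0.4068 = 0.7211 m
Minor: ΣK = 6.56; h_m = ΣK·V²/2g = 2.669 m
Total H_L = 0.7211 + 2.669 = 3.390 m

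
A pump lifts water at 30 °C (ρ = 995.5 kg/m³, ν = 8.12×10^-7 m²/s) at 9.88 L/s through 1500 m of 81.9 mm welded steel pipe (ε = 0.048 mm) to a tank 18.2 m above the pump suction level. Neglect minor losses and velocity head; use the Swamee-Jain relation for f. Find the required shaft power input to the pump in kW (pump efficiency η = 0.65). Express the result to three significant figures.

V = 4Q/(πD²) = 1.875 m/s; Re = 1.89×10^5; ε/D = 5.86×10^-4; f = 0.01946
h_f = f(L/D)V²/2g = 63.90 m
Total head H = z + h_f = 18.2 + 63.90 = 82.10 m
P_hyd = ρgQH = 995.5·9.81·0.00988·82.10 = 7.922 kW
P_shaft = P_hyd/η = 7.922/0.65 = 12.19 kW

P_shaft ≈ 12.2 kW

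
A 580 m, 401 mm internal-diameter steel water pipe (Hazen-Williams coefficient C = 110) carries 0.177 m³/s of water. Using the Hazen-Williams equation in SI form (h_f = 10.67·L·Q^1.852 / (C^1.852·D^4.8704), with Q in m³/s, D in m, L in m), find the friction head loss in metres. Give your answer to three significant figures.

h_f ≈ 3.56 m

h_f = 10.67·580·0.177^1.852 / (110^1.852·0.401^4.8704) = 3.557 m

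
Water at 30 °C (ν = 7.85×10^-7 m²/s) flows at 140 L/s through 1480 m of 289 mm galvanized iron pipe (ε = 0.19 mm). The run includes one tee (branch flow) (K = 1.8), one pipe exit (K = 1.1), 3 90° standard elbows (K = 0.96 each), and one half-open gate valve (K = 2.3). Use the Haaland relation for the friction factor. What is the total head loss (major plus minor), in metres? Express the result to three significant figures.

H_L ≈ 23.6 m

V = 4Q/(πD²) = 2.134 m/s; V²/2g = 0.2322 m
Re = 7.86×10^5, ε/D = 6.57×10^-4 → f = 0.01827 (Haaland)
Major: h_f = f(L/D)·V²/2g = 0.01827·5121·0.2322 = 21.72 m
Minor: ΣK = 8.08; h_m = ΣK·V²/2g = 1.876 m
Total H_L = 21.72 + 1.876 = 23.59 m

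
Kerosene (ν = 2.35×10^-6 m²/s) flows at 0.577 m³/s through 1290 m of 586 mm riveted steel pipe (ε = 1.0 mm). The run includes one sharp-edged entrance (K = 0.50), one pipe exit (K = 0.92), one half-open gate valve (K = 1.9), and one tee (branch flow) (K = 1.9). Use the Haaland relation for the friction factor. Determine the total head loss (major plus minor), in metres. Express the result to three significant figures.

H_L ≈ 12.9 m

V = 4Q/(πD²) = 2.139 m/s; V²/2g = 0.2333 m
Re = 5.33×10^5, ε/D = 0.00171 → f = 0.02285 (Haaland)
Major: h_f = f(L/D)·V²/2g = 0.02285·2201·0.2333 = 11.73 m
Minor: ΣK = 5.22; h_m = ΣK·V²/2g = 1.218 m
Total H_L = 11.73 + 1.218 = 12.95 m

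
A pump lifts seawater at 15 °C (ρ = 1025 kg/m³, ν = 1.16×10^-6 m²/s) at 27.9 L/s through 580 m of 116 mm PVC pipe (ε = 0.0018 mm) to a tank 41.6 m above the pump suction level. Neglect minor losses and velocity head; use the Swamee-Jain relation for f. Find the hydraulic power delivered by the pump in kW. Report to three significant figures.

P_hyd ≈ 19.1 kW

V = 4Q/(πD²) = 2.640 m/s; Re = 2.64×10^5; ε/D = 1.55×10^-5; f = 0.01489
h_f = f(L/D)V²/2g = 26.45 m
Total head H = z + h_f = 41.6 + 26.45 = 68.05 m
P_hyd = ρgQH = 1025·9.81·0.0279·68.05 = 19.09 kW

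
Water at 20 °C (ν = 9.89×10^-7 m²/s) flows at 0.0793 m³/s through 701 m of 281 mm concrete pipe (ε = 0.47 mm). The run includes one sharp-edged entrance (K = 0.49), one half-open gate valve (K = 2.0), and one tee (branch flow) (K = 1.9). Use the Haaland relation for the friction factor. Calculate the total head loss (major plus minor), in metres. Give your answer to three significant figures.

V = 4Q/(πD²) = 1.279 m/s; V²/2g = 0.08334 m
Re = 3.63×10^5, ε/D = 0.00167 → f = 0.02289 (Haaland)
Major: h_f = f(L/D)·V²/2g = 0.02289·2495·0.08334 = 4.759 m
Minor: ΣK = 4.39; h_m = ΣK·V²/2g = 0.3659 m
Total H_L = 4.759 + 0.3659 = 5.124 m

H_L ≈ 5.12 m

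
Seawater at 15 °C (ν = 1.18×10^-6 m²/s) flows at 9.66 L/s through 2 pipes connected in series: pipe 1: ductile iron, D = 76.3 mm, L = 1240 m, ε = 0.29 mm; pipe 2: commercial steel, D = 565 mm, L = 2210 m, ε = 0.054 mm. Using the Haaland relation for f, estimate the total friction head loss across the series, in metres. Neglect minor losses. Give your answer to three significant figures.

Pipe 1: V = 2.113 m/s, Re = 1.37×10^5, ε/D = 0.00380, f = 0.02880, h_1 = f(L/D)V²/2g = 106.5 m
Pipe 2: V = 0.03853 m/s, Re = 1.84×10^4, ε/D = 9.56×10^-5, f = 0.02642, h_2 = f(L/D)V²/2g = 0.007820 m
Series → Q common, losses add: H = Σh = 106.5 m

H ≈ 106 m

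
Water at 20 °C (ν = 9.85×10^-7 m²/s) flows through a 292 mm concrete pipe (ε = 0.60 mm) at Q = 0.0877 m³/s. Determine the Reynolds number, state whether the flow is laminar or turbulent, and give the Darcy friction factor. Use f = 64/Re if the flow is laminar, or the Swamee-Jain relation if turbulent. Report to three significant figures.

V = 4Q/(πD²) = 1.310 m/s
Re = VD/ν = 1.310·0.292/9.85×10^-7 = 3.88×10^5
Re > 4000 → turbulent; ε/D = 0.00205
Swamee-Jain: f = 0.02418

Re ≈ 3.88×10^5; turbulent; f ≈ 0.0242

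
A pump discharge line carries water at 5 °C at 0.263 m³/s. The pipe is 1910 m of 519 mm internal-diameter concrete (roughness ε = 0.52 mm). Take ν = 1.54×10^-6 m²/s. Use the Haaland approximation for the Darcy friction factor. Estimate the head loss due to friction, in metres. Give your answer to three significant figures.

V = 4Q/(πD²) = 4·0.263/(π·0.519²) = 1.243 m/s
Re = VD/ν = 1.243·0.519/1.54×10^-6 = 4.19×10^5 → turbulent
ε/D = 0.52/519 = 0.00100
Haaland: f = 0.02030
h_f = f(L/D)V²/(2g) = 0.02030·(1910/0.519)·1.243²/(2·9.81) = 5.885 m

h_f ≈ 5.89 m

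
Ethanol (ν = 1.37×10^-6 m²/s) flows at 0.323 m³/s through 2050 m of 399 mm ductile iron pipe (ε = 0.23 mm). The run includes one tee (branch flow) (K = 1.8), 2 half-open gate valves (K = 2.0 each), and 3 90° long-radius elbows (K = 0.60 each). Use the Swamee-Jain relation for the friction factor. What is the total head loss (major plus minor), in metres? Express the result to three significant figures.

H_L ≈ 34.0 m

V = 4Q/(πD²) = 2.583 m/s; V²/2g = 0.3401 m
Re = 7.52×10^5, ε/D = 5.76×10^-4 → f = 0.01795 (Swamee-Jain)
Major: h_f = f(L/D)·V²/2g = 0.01795·5138·0.3401 = 31.37 m
Minor: ΣK = 7.60; h_m = ΣK·V²/2g = 2.585 m
Total H_L = 31.37 + 2.585 = 33.95 m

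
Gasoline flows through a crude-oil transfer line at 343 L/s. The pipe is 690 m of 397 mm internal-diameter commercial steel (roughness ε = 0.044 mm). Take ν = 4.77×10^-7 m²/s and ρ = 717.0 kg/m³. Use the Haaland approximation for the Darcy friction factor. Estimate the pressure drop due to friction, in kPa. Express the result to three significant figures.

V = 4Q/(πD²) = 4·0.343/(π·0.397²) = 2.771 m/s
Re = VD/ν = 2.771·0.397/4.77×10^-7 = 2.31×10^6 → turbulent
ε/D = 0.044/397 = 1.11×10^-4
Haaland: f = 0.01284
h_f = f(L/D)V²/(2g) = 0.01284·(690/0.397)·2.771²/(2·9.81) = 8.734 m
Δp = ρg·h_f = 717.0·9.81·8.734 = 61.43 kPa

Δp ≈ 61.4 kPa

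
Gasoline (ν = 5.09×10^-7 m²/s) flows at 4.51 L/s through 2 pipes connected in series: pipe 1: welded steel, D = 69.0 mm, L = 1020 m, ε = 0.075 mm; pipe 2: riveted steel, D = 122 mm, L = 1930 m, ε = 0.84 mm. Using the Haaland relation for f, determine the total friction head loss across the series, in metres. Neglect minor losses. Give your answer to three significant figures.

Pipe 1: V = 1.206 m/s, Re = 1.64×10^5, ε/D = 0.00109, f = 0.02149, h_1 = f(L/D)V²/2g = 23.55 m
Pipe 2: V = 0.3858 m/s, Re = 9.25×10^4, ε/D = 0.00689, f = 0.03436, h_2 = f(L/D)V²/2g = 4.124 m
Series → Q common, losses add: H = Σh = 27.68 m

H ≈ 27.7 m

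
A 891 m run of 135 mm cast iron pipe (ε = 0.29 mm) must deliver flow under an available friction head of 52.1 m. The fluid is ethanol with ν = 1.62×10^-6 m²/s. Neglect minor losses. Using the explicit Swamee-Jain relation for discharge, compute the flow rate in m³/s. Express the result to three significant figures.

Swamee-Jain (Type II): Q = -0.965·√(gD⁵h_f/L)·ln[ε/(3.7D) + √(3.17ν²L/(gD³h_f))]
√(gD⁵h_f/L) = √(9.81·0.135⁵·52.1/891) = 0.005072
ε/(3.7D) = 5.81×10^-4; √(3.17ν²L/(gD³h_f)) = 7.68×10^-5
Q = -0.965·0.005072·ln(6.574×10^-4) = 0.03586 m³/s
Check: V = 2.51 m/s, Re = 2.09×10^5, f = 0.02486, h_f = 52.5 m ≈ 52.1 m ✓

Q ≈ 0.0359 m³/s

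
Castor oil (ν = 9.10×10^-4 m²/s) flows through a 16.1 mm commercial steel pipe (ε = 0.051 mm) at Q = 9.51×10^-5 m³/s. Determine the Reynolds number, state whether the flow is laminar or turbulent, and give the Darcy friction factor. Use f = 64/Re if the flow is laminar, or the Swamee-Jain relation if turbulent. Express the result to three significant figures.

V = 4Q/(πD²) = 0.4671 m/s
Re = VD/ν = 0.4671·0.0161/9.10×10^-4 = 8.26
Re < 2300 → laminar → f = 64/Re = 7.744

Re ≈ 8.26; laminar; f = 64/Re ≈ 7.74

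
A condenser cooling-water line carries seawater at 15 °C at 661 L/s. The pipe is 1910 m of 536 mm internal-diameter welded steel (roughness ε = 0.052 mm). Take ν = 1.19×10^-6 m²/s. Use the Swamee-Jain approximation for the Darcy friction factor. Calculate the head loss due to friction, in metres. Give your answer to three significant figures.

V = 4Q/(πD²) = 4·0.661/(π·0.536²) = 2.929 m/s
Re = VD/ν = 2.929·0.536/1.19×10^-6 = 1.32×10^6 → turbulent
ε/D = 0.052/536 = 9.70×10^-5
Swamee-Jain: f = 0.01317
h_f = f(L/D)V²/(2g) = 0.01317·(1910/0.536)·2.929²/(2·9.81) = 20.53 m

h_f ≈ 20.5 m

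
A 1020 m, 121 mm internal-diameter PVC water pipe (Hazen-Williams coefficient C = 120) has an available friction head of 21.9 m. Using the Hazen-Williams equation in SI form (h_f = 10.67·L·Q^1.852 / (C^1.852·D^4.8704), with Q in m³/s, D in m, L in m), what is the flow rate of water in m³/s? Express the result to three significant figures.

Rearranging: Q = [h_f·C^1.852·D^4.8704 / (10.67·L)]^(1/1.852)
Q = [21.9·120^1.852·0.121^4.8704 / (10.67·1020)]^0.540 = 0.01626 m³/s

Q ≈ 0.0163 m³/s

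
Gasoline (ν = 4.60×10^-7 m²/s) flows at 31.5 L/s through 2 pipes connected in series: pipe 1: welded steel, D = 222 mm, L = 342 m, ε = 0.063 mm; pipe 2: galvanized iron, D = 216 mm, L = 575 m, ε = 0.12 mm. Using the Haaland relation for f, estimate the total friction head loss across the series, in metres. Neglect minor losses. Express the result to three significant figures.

H ≈ 2.66 m

Pipe 1: V = 0.8138 m/s, Re = 3.93×10^5, ε/D = 2.84×10^-4, f = 0.01631, h_1 = f(L/D)V²/2g = 0.8480 m
Pipe 2: V = 0.8596 m/s, Re = 4.04×10^5, ε/D = 5.56×10^-4, f = 0.01809, h_2 = f(L/D)V²/2g = 1.814 m
Series → Q common, losses add: H = Σh = 2.662 m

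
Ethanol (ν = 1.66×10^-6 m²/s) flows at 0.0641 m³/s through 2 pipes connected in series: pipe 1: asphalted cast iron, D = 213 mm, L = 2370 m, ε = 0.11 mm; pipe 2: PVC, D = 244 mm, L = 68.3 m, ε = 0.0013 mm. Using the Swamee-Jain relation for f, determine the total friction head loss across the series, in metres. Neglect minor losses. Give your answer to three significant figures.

H ≈ 34.9 m

Pipe 1: V = 1.799 m/s, Re = 2.31×10^5, ε/D = 5.16×10^-4, f = 0.01879, h_1 = f(L/D)V²/2g = 34.48 m
Pipe 2: V = 1.371 m/s, Re = 2.01×10^5, ε/D = 5.33×10^-6, f = 0.01556, h_2 = f(L/D)V²/2g = 0.4171 m
Series → Q common, losses add: H = Σh = 34.90 m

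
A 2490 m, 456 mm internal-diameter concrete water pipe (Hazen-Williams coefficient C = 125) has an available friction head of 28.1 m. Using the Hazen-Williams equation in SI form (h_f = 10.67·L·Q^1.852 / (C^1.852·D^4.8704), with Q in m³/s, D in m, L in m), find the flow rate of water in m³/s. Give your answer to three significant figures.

Rearranging: Q = [h_f·C^1.852·D^4.8704 / (10.67·L)]^(1/1.852)
Q = [28.1·125^1.852·0.456^4.8704 / (10.67·2490)]^0.540 = 0.3920 m³/s

Q ≈ 0.392 m³/s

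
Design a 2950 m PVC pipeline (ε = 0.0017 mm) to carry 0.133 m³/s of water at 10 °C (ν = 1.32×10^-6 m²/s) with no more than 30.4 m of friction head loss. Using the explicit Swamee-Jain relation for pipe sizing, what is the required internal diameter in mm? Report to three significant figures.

D ≈ 290 mm

Swamee-Jain (Type III): D = 0.66·[ε^1.25·(LQ²/(gh_f))^4.75 + ν·Q^9.4·(L/(gh_f))^5.2]^0.04
LQ²/(gh_f) = 0.1750; L/(gh_f) = 9.892
Term 1 = ε^1.25·(…)^4.75 = 1.56×10^-11; Term 2 = ν·Q^9.4·(…)^5.2 = 1.15×10^-9
D = 0.66·(1.56×10^-11 + 1.15×10^-9)^0.04 = 0.2899 m = 290 mm
Check: V = 2.02 m/s, Re = 4.43×10^5, f = 0.01347, h_f = 28.4 m ≈ 30.4 m ✓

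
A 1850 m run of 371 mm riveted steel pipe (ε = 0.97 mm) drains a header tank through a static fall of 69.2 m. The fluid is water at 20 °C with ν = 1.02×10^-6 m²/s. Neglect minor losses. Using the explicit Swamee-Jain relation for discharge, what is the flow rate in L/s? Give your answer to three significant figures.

Q ≈ 355 L/s

Swamee-Jain (Type II): Q = -0.965·√(gD⁵h_f/L)·ln[ε/(3.7D) + √(3.17ν²L/(gD³h_f))]
√(gD⁵h_f/L) = √(9.81·0.371⁵·69.2/1850) = 0.05079
ε/(3.7D) = 7.07×10^-4; √(3.17ν²L/(gD³h_f)) = 1.33×10^-5
Q = -0.965·0.05079·ln(7.199×10^-4) = 0.3546 m³/s
Check: V = 3.28 m/s, Re = 1.19×10^6, f = 0.02537, h_f = 69.4 m ≈ 69.2 m ✓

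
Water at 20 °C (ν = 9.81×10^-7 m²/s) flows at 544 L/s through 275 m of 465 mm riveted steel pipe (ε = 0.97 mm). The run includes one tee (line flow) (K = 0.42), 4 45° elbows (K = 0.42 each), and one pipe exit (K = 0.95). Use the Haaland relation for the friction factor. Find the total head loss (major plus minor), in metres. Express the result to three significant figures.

H_L ≈ 8.97 m

V = 4Q/(πD²) = 3.203 m/s; V²/2g = 0.5230 m
Re = 1.52×10^6, ε/D = 0.00209 → f = 0.02384 (Haaland)
Major: h_f = f(L/D)·V²/2g = 0.02384·591.4·0.5230 = 7.373 m
Minor: ΣK = 3.05; h_m = ΣK·V²/2g = 1.595 m
Total H_L = 7.373 + 1.595 = 8.968 m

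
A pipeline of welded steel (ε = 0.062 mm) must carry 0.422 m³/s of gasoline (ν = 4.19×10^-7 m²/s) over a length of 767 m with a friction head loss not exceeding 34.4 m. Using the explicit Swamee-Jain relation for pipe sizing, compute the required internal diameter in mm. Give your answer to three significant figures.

D ≈ 344 mm

Swamee-Jain (Type III): D = 0.66·[ε^1.25·(LQ²/(gh_f))^4.75 + ν·Q^9.4·(L/(gh_f))^5.2]^0.04
LQ²/(gh_f) = 0.4048; L/(gh_f) = 2.273
Term 1 = ε^1.25·(…)^4.75 = 7.49×10^-8; Term 2 = ν·Q^9.4·(…)^5.2 = 9.00×10^-9
D = 0.66·(7.49×10^-8 + 9.00×10^-9)^0.04 = 0.3440 m = 344 mm
Check: V = 4.54 m/s, Re = 3.73×10^6, f = 0.01381, h_f = 32.4 m ≈ 34.4 m ✓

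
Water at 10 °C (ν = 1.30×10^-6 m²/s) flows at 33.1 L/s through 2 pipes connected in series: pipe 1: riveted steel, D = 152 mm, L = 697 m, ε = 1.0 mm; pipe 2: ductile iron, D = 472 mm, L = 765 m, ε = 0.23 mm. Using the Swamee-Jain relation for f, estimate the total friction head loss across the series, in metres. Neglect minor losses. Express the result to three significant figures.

Pipe 1: V = 1.824 m/s, Re = 2.13×10^5, ε/D = 0.00658, f = 0.03359, h_1 = f(L/D)V²/2g = 26.12 m
Pipe 2: V = 0.1892 m/s, Re = 6.87×10^4, ε/D = 4.87×10^-4, f = 0.02146, h_2 = f(L/D)V²/2g = 0.06344 m
Series → Q common, losses add: H = Σh = 26.18 m

H ≈ 26.2 m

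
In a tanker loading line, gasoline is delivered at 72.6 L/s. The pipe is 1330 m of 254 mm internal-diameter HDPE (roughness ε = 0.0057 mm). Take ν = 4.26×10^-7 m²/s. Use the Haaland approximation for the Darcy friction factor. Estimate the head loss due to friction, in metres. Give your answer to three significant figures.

V = 4Q/(πD²) = 4·0.0726/(π·0.254²) = 1.433 m/s
Re = VD/ν = 1.433·0.254/4.26×10^-7 = 8.54×10^5 → turbulent
ε/D = 0.0057/254 = 2.24×10^-5
Haaland: f = 0.01228
h_f = f(L/D)V²/(2g) = 0.01228·(1330/0.254)·1.433²/(2·9.81) = 6.728 m

h_f ≈ 6.73 m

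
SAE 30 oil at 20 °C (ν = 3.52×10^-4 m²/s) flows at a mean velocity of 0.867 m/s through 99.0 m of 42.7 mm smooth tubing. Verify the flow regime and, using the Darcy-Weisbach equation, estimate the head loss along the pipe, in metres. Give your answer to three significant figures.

h_f ≈ 54.1 m

Re = VD/ν = 0.867·0.04270/3.52×10^-4 = 105 → laminar (Re < 2300)
f = 64/Re = 0.6085
h_f = f(L/D)V²/(2g) = 0.6085·(99.0/0.04270)·0.867²/(2·9.81) = 54.05 m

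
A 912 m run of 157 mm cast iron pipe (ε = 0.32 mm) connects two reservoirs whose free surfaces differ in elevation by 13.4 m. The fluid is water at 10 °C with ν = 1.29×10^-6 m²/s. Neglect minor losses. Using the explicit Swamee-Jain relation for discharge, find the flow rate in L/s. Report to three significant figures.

Swamee-Jain (Type II): Q = -0.965·√(gD⁵h_f/L)·ln[ε/(3.7D) + √(3.17ν²L/(gD³h_f))]
√(gD⁵h_f/L) = √(9.81·0.157⁵·13.4/912) = 0.003708
ε/(3.7D) = 5.51×10^-4; √(3.17ν²L/(gD³h_f)) = 9.72×10^-5
Q = -0.965·0.003708·ln(6.481×10^-4) = 0.02627 m³/s
Check: V = 1.36 m/s, Re = 1.65×10^5, f = 0.02478, h_f = 13.5 m ≈ 13.4 m ✓

Q ≈ 26.3 L/s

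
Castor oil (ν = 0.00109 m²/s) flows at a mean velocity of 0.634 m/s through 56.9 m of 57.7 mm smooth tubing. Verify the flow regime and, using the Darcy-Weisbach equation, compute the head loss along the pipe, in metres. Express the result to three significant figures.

Re = VD/ν = 0.634·0.05770/0.00109 = 33.6 → laminar (Re < 2300)
f = 64/Re = 1.907
h_f = f(L/D)V²/(2g) = 1.907·(56.9/0.05770)·0.634²/(2·9.81) = 38.53 m

h_f ≈ 38.5 m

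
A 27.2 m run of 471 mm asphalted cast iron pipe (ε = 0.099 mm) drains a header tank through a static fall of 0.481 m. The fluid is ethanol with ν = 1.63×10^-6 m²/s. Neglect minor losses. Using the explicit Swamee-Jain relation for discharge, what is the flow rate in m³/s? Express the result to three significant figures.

Swamee-Jain (Type II): Q = -0.965·√(gD⁵h_f/L)·ln[ε/(3.7D) + √(3.17ν²L/(gD³h_f))]
√(gD⁵h_f/L) = √(9.81·0.471⁵·0.481/27.2) = 0.06341
ε/(3.7D) = 5.68×10^-5; √(3.17ν²L/(gD³h_f)) = 2.16×10^-5
Q = -0.965·0.06341·ln(7.836×10^-5) = 0.5785 m³/s
Check: V = 3.32 m/s, Re = 9.59×10^5, f = 0.01492, h_f = 0.484 m ≈ 0.481 m ✓

Q ≈ 0.579 m³/s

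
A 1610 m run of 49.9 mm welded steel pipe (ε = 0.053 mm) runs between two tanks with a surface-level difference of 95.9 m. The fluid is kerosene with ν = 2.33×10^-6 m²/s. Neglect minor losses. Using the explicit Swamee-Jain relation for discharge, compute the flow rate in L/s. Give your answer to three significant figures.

Swamee-Jain (Type II): Q = -0.965·√(gD⁵h_f/L)·ln[ε/(3.7D) + √(3.17ν²L/(gD³h_f))]
√(gD⁵h_f/L) = √(9.81·0.0499⁵·95.9/1610) = 4.252×10^-4
ε/(3.7D) = 2.87×10^-4; √(3.17ν²L/(gD³h_f)) = 4.87×10^-4
Q = -0.965·4.252×10^-4·ln(7.739×10^-4) = 0.002939 m³/s
Check: V = 1.50 m/s, Re = 3.22×10^4, f = 0.02598, h_f = 96.5 m ≈ 95.9 m ✓

Q ≈ 2.94 L/s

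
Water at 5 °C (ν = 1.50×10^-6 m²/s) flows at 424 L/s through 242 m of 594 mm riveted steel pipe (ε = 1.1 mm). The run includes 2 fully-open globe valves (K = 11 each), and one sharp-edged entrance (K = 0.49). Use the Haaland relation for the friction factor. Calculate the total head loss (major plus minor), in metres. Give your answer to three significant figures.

V = 4Q/(πD²) = 1.530 m/s; V²/2g = 0.1193 m
Re = 6.06×10^5, ε/D = 0.00185 → f = 0.02328 (Haaland)
Major: h_f = f(L/D)·V²/2g = 0.02328·407.4·0.1193 = 1.131 m
Minor: ΣK = 22.5; h_m = ΣK·V²/2g = 2.683 m
Total H_L = 1.131 + 2.683 = 3.815 m

H_L ≈ 3.81 m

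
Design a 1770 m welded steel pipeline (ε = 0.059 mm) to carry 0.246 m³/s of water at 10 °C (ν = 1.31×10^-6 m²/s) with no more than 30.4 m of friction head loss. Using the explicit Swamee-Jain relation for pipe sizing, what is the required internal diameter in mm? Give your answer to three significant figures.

Swamee-Jain (Type III): D = 0.66·[ε^1.25·(LQ²/(gh_f))^4.75 + ν·Q^9.4·(L/(gh_f))^5.2]^0.04
LQ²/(gh_f) = 0.3592; L/(gh_f) = 5.935
Term 1 = ε^1.25·(…)^4.75 = 3.99×10^-8; Term 2 = ν·Q^9.4·(…)^5.2 = 2.59×10^-8
D = 0.66·(3.99×10^-8 + 2.59×10^-8)^0.04 = 0.3406 m = 341 mm
Check: V = 2.70 m/s, Re = 7.02×10^5, f = 0.01482, h_f = 28.6 m ≈ 30.4 m ✓

D ≈ 341 mm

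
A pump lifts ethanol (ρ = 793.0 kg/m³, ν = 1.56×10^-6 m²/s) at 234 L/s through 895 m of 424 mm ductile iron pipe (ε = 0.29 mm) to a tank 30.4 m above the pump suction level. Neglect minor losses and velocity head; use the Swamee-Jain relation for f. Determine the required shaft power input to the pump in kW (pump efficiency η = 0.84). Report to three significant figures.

P_shaft ≈ 78.0 kW

V = 4Q/(πD²) = 1.657 m/s; Re = 4.50×10^5; ε/D = 6.84×10^-4; f = 0.01892
h_f = f(L/D)V²/2g = 5.591 m
Total head H = z + h_f = 30.4 + 5.591 = 35.99 m
P_hyd = ρgQH = 793.0·9.81·0.234·35.99 = 65.52 kW
P_shaft = P_hyd/η = 65.52/0.84 = 78.00 kW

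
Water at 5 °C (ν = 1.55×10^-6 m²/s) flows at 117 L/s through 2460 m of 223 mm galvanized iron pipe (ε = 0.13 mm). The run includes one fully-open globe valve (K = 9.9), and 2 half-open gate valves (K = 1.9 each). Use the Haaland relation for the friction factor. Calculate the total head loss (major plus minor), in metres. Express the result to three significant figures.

H_L ≈ 98.1 m

V = 4Q/(πD²) = 2.996 m/s; V²/2g = 0.4574 m
Re = 4.31×10^5, ε/D = 5.83×10^-4 → f = 0.01820 (Haaland)
Major: h_f = f(L/D)·V²/2g = 0.01820·11031·0.4574 = 91.82 m
Minor: ΣK = 13.7; h_m = ΣK·V²/2g = 6.266 m
Total H_L = 91.82 + 6.266 = 98.08 m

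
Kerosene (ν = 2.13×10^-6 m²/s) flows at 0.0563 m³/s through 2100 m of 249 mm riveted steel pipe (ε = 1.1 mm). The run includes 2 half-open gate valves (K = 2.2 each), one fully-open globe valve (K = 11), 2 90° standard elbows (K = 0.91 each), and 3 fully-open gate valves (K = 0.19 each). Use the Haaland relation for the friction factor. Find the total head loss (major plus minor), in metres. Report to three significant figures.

V = 4Q/(πD²) = 1.156 m/s; V²/2g = 0.06813 m
Re = 1.35×10^5, ε/D = 0.00442 → f = 0.03000 (Haaland)
Major: h_f = f(L/D)·V²/2g = 0.03000·8434·0.06813 = 17.24 m
Minor: ΣK = 17.8; h_m = ΣK·V²/2g = 1.212 m
Total H_L = 17.24 + 1.212 = 18.45 m

H_L ≈ 18.5 m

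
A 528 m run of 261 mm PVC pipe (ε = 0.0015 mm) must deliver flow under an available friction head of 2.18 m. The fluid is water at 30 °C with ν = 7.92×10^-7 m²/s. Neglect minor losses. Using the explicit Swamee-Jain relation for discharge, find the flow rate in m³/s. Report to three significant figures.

Q ≈ 0.0664 m³/s

Swamee-Jain (Type II): Q = -0.965·√(gD⁵h_f/L)·ln[ε/(3.7D) + √(3.17ν²L/(gD³h_f))]
√(gD⁵h_f/L) = √(9.81·0.261⁵·2.18/528) = 0.007004
ε/(3.7D) = 1.55×10^-6; √(3.17ν²L/(gD³h_f)) = 5.25×10^-5
Q = -0.965·0.007004·ln(5.410×10^-5) = 0.06640 m³/s
Check: V = 1.24 m/s, Re = 4.09×10^5, f = 0.01366, h_f = 2.17 m ≈ 2.18 m ✓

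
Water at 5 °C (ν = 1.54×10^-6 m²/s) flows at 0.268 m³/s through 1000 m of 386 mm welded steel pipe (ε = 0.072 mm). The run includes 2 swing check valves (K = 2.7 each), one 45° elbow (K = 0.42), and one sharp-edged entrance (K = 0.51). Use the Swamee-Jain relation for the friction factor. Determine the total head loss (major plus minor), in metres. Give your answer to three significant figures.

V = 4Q/(πD²) = 2.290 m/s; V²/2g = 0.2673 m
Re = 5.74×10^5, ε/D = 1.87×10^-4 → f = 0.01520 (Swamee-Jain)
Major: h_f = f(L/D)·V²/2g = 0.01520·2591·0.2673 = 10.53 m
Minor: ΣK = 6.33; h_m = ΣK·V²/2g = 1.692 m
Total H_L = 10.53 + 1.692 = 12.22 m

H_L ≈ 12.2 m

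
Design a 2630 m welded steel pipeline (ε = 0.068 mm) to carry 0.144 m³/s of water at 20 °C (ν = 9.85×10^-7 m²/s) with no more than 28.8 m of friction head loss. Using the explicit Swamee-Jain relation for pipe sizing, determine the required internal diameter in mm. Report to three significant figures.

Swamee-Jain (Type III): D = 0.66·[ε^1.25·(LQ²/(gh_f))^4.75 + ν·Q^9.4·(L/(gh_f))^5.2]^0.04
LQ²/(gh_f) = 0.1930; L/(gh_f) = 9.309
Term 1 = ε^1.25·(…)^4.75 = 2.50×10^-9; Term 2 = ν·Q^9.4·(…)^5.2 = 1.32×10^-9
D = 0.66·(2.50×10^-9 + 1.32×10^-9)^0.04 = 0.3040 m = 304 mm
Check: V = 1.98 m/s, Re = 6.12×10^5, f = 0.01549, h_f = 26.9 m ≈ 28.8 m ✓

D ≈ 304 mm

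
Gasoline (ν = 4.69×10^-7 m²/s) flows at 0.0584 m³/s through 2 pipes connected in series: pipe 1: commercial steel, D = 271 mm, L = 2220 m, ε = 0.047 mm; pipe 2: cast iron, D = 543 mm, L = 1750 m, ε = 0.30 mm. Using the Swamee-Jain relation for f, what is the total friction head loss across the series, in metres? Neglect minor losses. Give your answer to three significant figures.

H ≈ 6.63 m

Pipe 1: V = 1.012 m/s, Re = 5.85×10^5, ε/D = 1.73×10^-4, f = 0.01505, h_1 = f(L/D)V²/2g = 6.440 m
Pipe 2: V = 0.2522 m/s, Re = 2.92×10^5, ε/D = 5.52×10^-4, f = 0.01866, h_2 = f(L/D)V²/2g = 0.1949 m
Series → Q common, losses add: H = Σh = 6.635 m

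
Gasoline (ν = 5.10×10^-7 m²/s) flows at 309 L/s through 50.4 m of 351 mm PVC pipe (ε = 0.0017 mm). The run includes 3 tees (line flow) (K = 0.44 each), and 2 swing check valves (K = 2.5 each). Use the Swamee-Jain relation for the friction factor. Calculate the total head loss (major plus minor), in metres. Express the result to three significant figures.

V = 4Q/(πD²) = 3.193 m/s; V²/2g = 0.5198 m
Re = 2.20×10^6, ε/D = 4.84×10^-6 → f = 0.01041 (Swamee-Jain)
Major: h_f = f(L/D)·V²/2g = 0.01041·143.6·0.5198 = 0.7768 m
Minor: ΣK = 6.32; h_m = ΣK·V²/2g = 3.285 m
Total H_L = 0.7768 + 3.285 = 4.062 m

H_L ≈ 4.06 m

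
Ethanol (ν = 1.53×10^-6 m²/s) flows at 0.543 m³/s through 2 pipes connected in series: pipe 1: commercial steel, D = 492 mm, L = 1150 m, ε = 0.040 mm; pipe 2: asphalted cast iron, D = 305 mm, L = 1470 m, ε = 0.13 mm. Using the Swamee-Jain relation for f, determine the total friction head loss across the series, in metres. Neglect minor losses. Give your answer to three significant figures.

Pipe 1: V = 2.856 m/s, Re = 9.18×10^5, ε/D = 8.13×10^-5, f = 0.01333, h_1 = f(L/D)V²/2g = 12.95 m
Pipe 2: V = 7.432 m/s, Re = 1.48×10^6, ε/D = 4.26×10^-4, f = 0.01659, h_2 = f(L/D)V²/2g = 225.1 m
Series → Q common, losses add: H = Σh = 238.1 m

H ≈ 238 m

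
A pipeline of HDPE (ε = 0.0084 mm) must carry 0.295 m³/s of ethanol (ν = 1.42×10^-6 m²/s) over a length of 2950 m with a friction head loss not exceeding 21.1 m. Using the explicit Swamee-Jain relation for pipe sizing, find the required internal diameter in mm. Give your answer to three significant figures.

Swamee-Jain (Type III): D = 0.66·[ε^1.25·(LQ²/(gh_f))^4.75 + ν·Q^9.4·(L/(gh_f))^5.2]^0.04
LQ²/(gh_f) = 1.240; L/(gh_f) = 14.25
Term 1 = ε^1.25·(…)^4.75 = 1.26×10^-6; Term 2 = ν·Q^9.4·(…)^5.2 = 1.47×10^-5
D = 0.66·(1.26×10^-6 + 1.47×10^-5)^0.04 = 0.4243 m = 424 mm
Check: V = 2.09 m/s, Re = 6.23×10^5, f = 0.01295, h_f = 20.0 m ≈ 21.1 m ✓

D ≈ 424 mm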